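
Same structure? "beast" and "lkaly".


Pattern of "beast": [0, 1, 2, 3, 4]
Pattern of "lkaly": [0, 1, 2, 0, 3]
Patterns do not match
Same pattern = No


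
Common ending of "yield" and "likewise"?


Word 1: "yield"
Word 2: "likewise"
Comparing from end:
  Pos -1: 'd' != 'e' (stop)
LCS = "" (length 0)


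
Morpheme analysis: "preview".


Word: "preview"
Morphemes: pre- + view
Each morpheme carries meaning
= 2 morphemes


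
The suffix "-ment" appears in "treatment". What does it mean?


Suffix: -ment
Example: treatment = treat + -ment
Meaning = result of action


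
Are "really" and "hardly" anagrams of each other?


Word 1: "really" → sorted: aellry
Word 2: "hardly" → sorted: adhlry
Same letters? aellry != adhlry
Anagram = No


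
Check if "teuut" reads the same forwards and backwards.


Word: "teuut"
Reversed: "tuuet"
Forward == Backward? teuut != tuuet
Palindrome = No


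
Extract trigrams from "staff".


Word: "staff" (length 5)
Number of trigrams = 5 - 3 + 1 = 3
  Position 0: "sta"
  Position 1: "taf"
  Position 2: "aff"
Trigrams = "sta", "taf", "aff"


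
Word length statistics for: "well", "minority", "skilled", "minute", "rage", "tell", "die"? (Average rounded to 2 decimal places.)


Lengths: "well"=4, "minority"=8, "skilled"=7, "minute"=6, "rage"=4, "tell"=4, "die"=3
Sum = 36, Count = 7
Average = 36/7 = 5.14
= avg=5.14, min=3, max=8


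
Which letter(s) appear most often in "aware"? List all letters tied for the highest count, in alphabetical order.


Word: "aware"
Letter counts:
  'a': 2
  'e': 1
  'r': 1
  'w': 1
Maximum count = 2
Most frequent = 'a' (2 times each)


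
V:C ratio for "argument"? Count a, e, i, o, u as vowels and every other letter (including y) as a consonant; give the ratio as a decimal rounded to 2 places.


Word: "argument"
Vowels (a,e,i,o,u): 3
Consonants: 5
Ratio = 3/5
= 0.60


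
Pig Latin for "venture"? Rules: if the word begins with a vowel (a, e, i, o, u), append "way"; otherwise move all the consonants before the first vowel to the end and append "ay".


Word: "venture"
Starts with consonant(s) → move to end, add 'ay'
Consonant cluster: "v"
Pig Latin = "enturevay"


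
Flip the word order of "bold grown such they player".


Original: "bold grown such they player"
Words (1..n): bold | grown | such | they | player
Reversed (n..1): player | they | such | grown | bold
Result = "player they such grown bold"


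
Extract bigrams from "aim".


Word: "aim" (length 3)
Number of bigrams = 3 - 2 + 1 = 2
  Position 0: "ai"
  Position 1: "im"
Bigrams = "ai", "im"


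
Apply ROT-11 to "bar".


Word: "bar"
Shift: 11
Each letter → (letter + shift) mod 26:
  'b' (1) + 11 = 12 → 'm'
  'a' (0) + 11 = 11 → 'l'
  'r' (17) + 11 = 2 → 'c'
Result = "mlc"


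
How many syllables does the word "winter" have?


Word: "winter"
Syllable breakdown: win | ter
Counting: 2 parts
= 2 syllables


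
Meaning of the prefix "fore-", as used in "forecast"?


Prefix: fore-
As in: forecast -> fore- + cast
Meaning = before


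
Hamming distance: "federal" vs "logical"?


Comparing character by character (same length = 7):
  Pos 0: 'f' vs 'l' !=
  Pos 1: 'e' vs 'o' !=
  Pos 2: 'd' vs 'g' !=
  Pos 3: 'e' vs 'i' !=
  Pos 4: 'r' vs 'c' !=
  Pos 5: 'a' vs 'a' =
  Pos 6: 'l' vs 'l' =
Hamming distance = 5


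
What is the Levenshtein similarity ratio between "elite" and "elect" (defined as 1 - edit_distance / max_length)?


Word 1: "elite" (length 5)
Word 2: "elect" (length 5)
One optimal edit sequence:
  1. keep 'e'
  2. keep 'l'
  3. substitute 'i' -> 'e'  (+1)
  4. substitute 't' -> 'c'  (+1)
  5. substitute 'e' -> 't'  (+1)
Edit distance = 3
Max length = max(5, 5) = 5
Similarity = 1 - 3/5
= 0.4000


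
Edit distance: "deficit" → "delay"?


Word 1: "deficit" (length 7)
Word 2: "delay" (length 5)
One optimal edit sequence (insert/delete/substitute each cost 1):
  1. keep 'd'
  2. keep 'e'
  3. delete 'f'  (+1)
  4. delete 'i'  (+1)
  5. substitute 'c' -> 'l'  (+1)
  6. substitute 'i' -> 'a'  (+1)
  7. substitute 't' -> 'y'  (+1)
Total edit operations: 5
Edit distance = 5


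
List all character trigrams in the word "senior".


Word: "senior" (length 6)
Number of trigrams = 6 - 3 + 1 = 4
  Position 0: "sen"
  Position 1: "eni"
  Position 2: "nio"
  Position 3: "ior"
Trigrams = "sen", "eni", "nio", "ior"


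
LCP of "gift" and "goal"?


Word 1: "gift"
Word 2: "goal"
Comparing from start:
  Pos 0: 'g' == 'g'
  Pos 1: 'i' != 'o' (stop)
LCP = "g" (length 1)


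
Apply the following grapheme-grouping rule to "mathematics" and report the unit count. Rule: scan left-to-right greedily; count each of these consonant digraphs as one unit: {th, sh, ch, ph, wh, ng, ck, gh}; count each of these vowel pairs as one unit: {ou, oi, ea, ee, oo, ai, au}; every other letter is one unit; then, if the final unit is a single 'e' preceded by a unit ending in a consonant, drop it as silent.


Word: "mathematics" (11 letters)
Left-to-right scan:
  [1] 'm' (letter)
  [2] 'a' (letter)
  [3] 'th' (digraph)
  [4] 'e' (letter)
  [5] 'm' (letter)
  [6] 'a' (letter)
  [7] 't' (letter)
  [8] 'i' (letter)
  [9] 'c' (letter)
  [10] 's' (letter)
Units from scan: 10
Sound units = 10 units


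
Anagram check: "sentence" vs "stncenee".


Word 1: "sentence" → sorted: ceeennst
Word 2: "stncenee" → sorted: ceeennst
Same letters? ceeennst == ceeennst
Anagram = Yes


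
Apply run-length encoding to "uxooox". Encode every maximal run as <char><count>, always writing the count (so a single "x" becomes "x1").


String: "uxooox"
Scanning for consecutive runs:
  'u' x 1
  'x' x 1
  'o' x 3
  'x' x 1
RLE = "u1x1o3x1"


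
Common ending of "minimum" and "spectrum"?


Word 1: "minimum"
Word 2: "spectrum"
Comparing from end:
  Pos -1: 'm' == 'm'
  Pos -2: 'u' == 'u'
  Pos -3: 'm' != 'r' (stop)
LCS = "um" (length 2)


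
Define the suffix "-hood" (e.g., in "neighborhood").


Suffix: -hood
Example: neighborhood = neighbor + -hood
Meaning = state / condition


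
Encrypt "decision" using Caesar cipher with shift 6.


Word: "decision"
Shift: 6
Each letter → (letter + shift) mod 26:
  'd' (3) + 6 = 9 → 'j'
  'e' (4) + 6 = 10 → 'k'
  'c' (2) + 6 = 8 → 'i'
  'i' (8) + 6 = 14 → 'o'
  's' (18) + 6 = 24 → 'y'
  'i' (8) + 6 = 14 → 'o'
  'o' (14) + 6 = 20 → 'u'
  'n' (13) + 6 = 19 → 't'
Result = "jkioyout"


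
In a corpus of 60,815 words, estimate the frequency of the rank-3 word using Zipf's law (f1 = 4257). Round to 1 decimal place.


Zipf's law: f(r) = f(1) / r
f(1) = 4257
f(3) = 4257 / 3
= 1419.0 occurrences


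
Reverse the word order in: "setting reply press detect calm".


Original: "setting reply press detect calm"
Words (1..n): setting | reply | press | detect | calm
Reversed (n..1): calm | detect | press | reply | setting
Result = "calm detect press reply setting"


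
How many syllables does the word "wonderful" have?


Word: "wonderful"
Syllable breakdown: won | der | ful
Counting: 3 parts
= 3 syllables


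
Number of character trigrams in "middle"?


Word: "middle" (length 6)
Number of 3-grams = length - 3 + 1 = 6 - 3 + 1
= 4


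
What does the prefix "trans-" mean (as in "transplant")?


Prefix: trans-
Example: transplant (trans- + plant)
Meaning = across


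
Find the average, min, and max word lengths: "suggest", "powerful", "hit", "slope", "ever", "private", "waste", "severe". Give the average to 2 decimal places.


Lengths: "suggest"=7, "powerful"=8, "hit"=3, "slope"=5, "ever"=4, "private"=7, "waste"=5, "severe"=6
Sum = 45, Count = 8
Average = 45/8 = 5.63
= avg=5.63, min=3, max=8


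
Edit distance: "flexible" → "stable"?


Word 1: "flexible" (length 8)
Word 2: "stable" (length 6)
One optimal edit sequence (insert/delete/substitute each cost 1):
  1. delete 'f'  (+1)
  2. delete 'l'  (+1)
  3. substitute 'e' -> 's'  (+1)
  4. substitute 'x' -> 't'  (+1)
  5. substitute 'i' -> 'a'  (+1)
  6. keep 'b'
  7. keep 'l'
  8. keep 'e'
Total edit operations: 5
Edit distance = 5


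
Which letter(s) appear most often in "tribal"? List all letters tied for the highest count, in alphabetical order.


Word: "tribal"
Letter counts:
  'a': 1
  'b': 1
  'i': 1
  'l': 1
  'r': 1
  't': 1
Maximum count = 1
Most frequent = 'a', 'b', 'i', 'l', 'r', 't' (1 time each)


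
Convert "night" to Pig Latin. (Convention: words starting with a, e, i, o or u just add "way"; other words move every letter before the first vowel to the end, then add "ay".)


Word: "night"
Starts with consonant(s) → move to end, add 'ay'
Consonant cluster: "n"
Pig Latin = "ightnay"


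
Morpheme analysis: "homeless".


Word: "homeless"
Morphemes: home | -less
Each morpheme carries meaning
= 2 morphemes


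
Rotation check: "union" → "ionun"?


Word: "union", Candidate: "ionun"
Method: check if candidate is substring of word+word
"unionunion" contains "ionun"? Yes
Is rotation = Yes


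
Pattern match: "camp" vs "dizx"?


Pattern of "camp": [0, 1, 2, 3]
Pattern of "dizx": [0, 1, 2, 3]
Patterns match
Same pattern = Yes


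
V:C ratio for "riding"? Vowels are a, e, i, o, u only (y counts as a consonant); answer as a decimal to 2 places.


Word: "riding"
Vowels (a,e,i,o,u): 2
Consonants: 4
Ratio = 2/4
= 0.50


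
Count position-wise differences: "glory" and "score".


Comparing character by character (same length = 5):
  Pos 0: 'g' vs 's' !=
  Pos 1: 'l' vs 'c' !=
  Pos 2: 'o' vs 'o' =
  Pos 3: 'r' vs 'r' =
  Pos 4: 'y' vs 'e' !=
Hamming distance = 3


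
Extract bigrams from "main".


Word: "main" (length 4)
Number of bigrams = 4 - 2 + 1 = 3
  Position 0: "ma"
  Position 1: "ai"
  Position 2: "in"
Bigrams = "ma", "ai", "in"


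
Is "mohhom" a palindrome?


Word: "mohhom"
Reversed: "mohhom"
Forward == Backward? mohhom == mohhom
Palindrome = Yes


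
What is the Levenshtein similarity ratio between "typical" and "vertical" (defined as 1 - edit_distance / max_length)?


Word 1: "typical" (length 7)
Word 2: "vertical" (length 8)
One optimal edit sequence:
  1. insert 'v'  (+1)
  2. substitute 't' -> 'e'  (+1)
  3. substitute 'y' -> 'r'  (+1)
  4. substitute 'p' -> 't'  (+1)
  5. keep 'i'
  6. keep 'c'
  7. keep 'a'
  8. keep 'l'
Edit distance = 4
Max length = max(7, 8) = 8
Similarity = 1 - 4/8
= 0.5000


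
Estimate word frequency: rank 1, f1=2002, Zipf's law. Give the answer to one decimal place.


Zipf's law: f(r) = f(1) / r
f(1) = 2002
f(1) = 2002 / 1
= 2002.0 occurrences


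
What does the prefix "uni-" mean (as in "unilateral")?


Prefix: uni-
As in: unilateral -> uni- + lateral
Meaning = one


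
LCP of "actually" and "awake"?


Word 1: "actually"
Word 2: "awake"
Comparing from start:
  Pos 0: 'a' == 'a'
  Pos 1: 'c' != 'w' (stop)
LCP = "a" (length 1)


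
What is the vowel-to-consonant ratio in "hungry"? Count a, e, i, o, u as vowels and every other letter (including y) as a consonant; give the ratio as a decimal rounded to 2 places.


Word: "hungry"
Vowels (a,e,i,o,u): 1
Consonants: 5
Ratio = 1/5
= 0.20


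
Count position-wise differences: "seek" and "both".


Comparing character by character (same length = 4):
  Pos 0: 's' vs 'b' !=
  Pos 1: 'e' vs 'o' !=
  Pos 2: 'e' vs 't' !=
  Pos 3: 'k' vs 'h' !=
Hamming distance = 4


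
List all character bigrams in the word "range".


Word: "range" (length 5)
Number of bigrams = 5 - 2 + 1 = 4
  Position 0: "ra"
  Position 1: "an"
  Position 2: "ng"
  Position 3: "ge"
Bigrams = "ra", "an", "ng", "ge"


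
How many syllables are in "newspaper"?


Word: "newspaper"
Syllable breakdown: news | pa | per
Counting: 3 parts
= 3 syllables


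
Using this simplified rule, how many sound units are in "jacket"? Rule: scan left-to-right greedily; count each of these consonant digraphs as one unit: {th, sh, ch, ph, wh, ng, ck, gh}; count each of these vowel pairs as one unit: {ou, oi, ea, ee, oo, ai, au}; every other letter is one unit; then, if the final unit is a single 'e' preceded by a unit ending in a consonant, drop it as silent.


Word: "jacket" (6 letters)
Left-to-right scan:
  1. 'j' (letter)
  2. 'a' (letter)
  3. 'ck' (digraph)
  4. 'e' (letter)
  5. 't' (letter)
Units from scan: 5
Sound units = 5 units


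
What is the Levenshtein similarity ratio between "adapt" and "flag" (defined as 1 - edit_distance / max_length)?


Word 1: "adapt" (length 5)
Word 2: "flag" (length 4)
One optimal edit sequence:
  1. substitute 'a' -> 'f'  (+1)
  2. substitute 'd' -> 'l'  (+1)
  3. keep 'a'
  4. delete 'p'  (+1)
  5. substitute 't' -> 'g'  (+1)
Edit distance = 4
Max length = max(5, 4) = 5
Similarity = 1 - 4/5
= 0.2000


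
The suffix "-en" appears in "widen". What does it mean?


Suffix: -en
Example: widen (wide + -en, with a spelling change)
Meaning = to make / become


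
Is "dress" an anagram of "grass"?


Word 1: "grass" → sorted: agrss
Word 2: "dress" → sorted: derss
Same letters? agrss != derss
Anagram = No


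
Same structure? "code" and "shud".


Pattern of "code": [0, 1, 2, 3]
Pattern of "shud": [0, 1, 2, 3]
Patterns match
Same pattern = Yes


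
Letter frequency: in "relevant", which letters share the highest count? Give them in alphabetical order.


Word: "relevant"
Letter counts:
  'a': 1
  'e': 2
  'l': 1
  'n': 1
  'r': 1
  't': 1
  'v': 1
Maximum count = 2
Most frequent = 'e' (2 times each)


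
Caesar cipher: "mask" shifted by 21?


Word: "mask"
Shift: 21
Each letter → (letter + shift) mod 26:
  'm' (12) + 21 = 7 → 'h'
  'a' (0) + 21 = 21 → 'v'
  's' (18) + 21 = 13 → 'n'
  'k' (10) + 21 = 5 → 'f'
Result = "hvnf"


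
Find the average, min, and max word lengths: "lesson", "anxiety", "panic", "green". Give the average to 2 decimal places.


Lengths: "lesson"=6, "anxiety"=7, "panic"=5, "green"=5
Sum = 23, Count = 4
Average = 23/4 = 5.75
= avg=5.75, min=5, max=7


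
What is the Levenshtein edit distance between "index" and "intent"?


Word 1: "index" (length 5)
Word 2: "intent" (length 6)
One optimal edit sequence (insert/delete/substitute each cost 1):
  1. keep 'i'
  2. keep 'n'
  3. substitute 'd' -> 't'  (+1)
  4. keep 'e'
  5. insert 'n'  (+1)
  6. substitute 'x' -> 't'  (+1)
Total edit operations: 3
Edit distance = 3


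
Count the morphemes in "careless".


Word: "careless"
Morphemes: care + -less
Each morpheme carries meaning
= 2 morphemes


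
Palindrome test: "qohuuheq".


Word: "qohuuheq"
Reversed: "qehuuhoq"
Forward == Backward? qohuuheq != qehuuhoq
Palindrome = No


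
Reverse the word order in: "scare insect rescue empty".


Original: "scare insect rescue empty"
Words (1..n): scare | insect | rescue | empty
Reversed (n..1): empty | rescue | insect | scare
Result = "empty rescue insect scare"


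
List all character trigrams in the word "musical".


Word: "musical" (length 7)
Number of trigrams = 7 - 3 + 1 = 5
  Position 0: "mus"
  Position 1: "usi"
  Position 2: "sic"
  Position 3: "ica"
  Position 4: "cal"
Trigrams = "mus", "usi", "sic", "ica", "cal"


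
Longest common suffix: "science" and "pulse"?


Word 1: "science"
Word 2: "pulse"
Comparing from end:
  Pos -1: 'e' == 'e'
  Pos -2: 'c' != 's' (stop)
LCS = "e" (length 1)


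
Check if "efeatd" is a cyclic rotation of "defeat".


Word: "defeat", Candidate: "efeatd"
Method: check if candidate is substring of word+word
"defeatdefeat" contains "efeatd"? Yes
Is rotation = Yes


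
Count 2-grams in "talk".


Word: "talk" (length 4)
Number of 2-grams = length - 2 + 1 = 4 - 2 + 1
= 3


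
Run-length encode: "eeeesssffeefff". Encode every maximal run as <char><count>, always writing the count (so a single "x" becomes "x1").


String: "eeeesssffeefff"
Scanning for consecutive runs:
  'e' x 4
  's' x 3
  'f' x 2
  'e' x 2
  'f' x 3
RLE = "e4s3f2e2f3"


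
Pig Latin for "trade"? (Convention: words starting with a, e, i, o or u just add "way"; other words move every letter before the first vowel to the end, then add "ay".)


Word: "trade"
Starts with consonant(s) → move to end, add 'ay'
Consonant cluster: "tr"
Pig Latin = "adetray"


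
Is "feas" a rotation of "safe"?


Word: "safe", Candidate: "feas"
Method: check if candidate is substring of word+word
"safesafe" contains "feas"? No
Is rotation = No


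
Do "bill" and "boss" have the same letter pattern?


Pattern of "bill": [0, 1, 2, 2]
Pattern of "boss": [0, 1, 2, 2]
Patterns match
Same pattern = Yes


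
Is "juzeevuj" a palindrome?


Word: "juzeevuj"
Reversed: "juveezuj"
Forward == Backward? juzeevuj != juveezuj
Palindrome = No


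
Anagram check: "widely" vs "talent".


Word 1: "widely" → sorted: deilwy
Word 2: "talent" → sorted: aelntt
Same letters? deilwy != aelntt
Anagram = No


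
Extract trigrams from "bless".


Word: "bless" (length 5)
Number of trigrams = 5 - 3 + 1 = 3
  Position 0: "ble"
  Position 1: "les"
  Position 2: "ess"
Trigrams = "ble", "les", "ess"


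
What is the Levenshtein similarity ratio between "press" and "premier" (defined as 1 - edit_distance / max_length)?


Word 1: "press" (length 5)
Word 2: "premier" (length 7)
One optimal edit sequence:
  1. keep 'p'
  2. keep 'r'
  3. keep 'e'
  4. insert 'm'  (+1)
  5. insert 'i'  (+1)
  6. substitute 's' -> 'e'  (+1)
  7. substitute 's' -> 'r'  (+1)
Edit distance = 4
Max length = max(5, 7) = 7
Similarity = 1 - 4/7
= 0.4286


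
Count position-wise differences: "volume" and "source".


Comparing character by character (same length = 6):
  Pos 0: 'v' vs 's' !=
  Pos 1: 'o' vs 'o' =
  Pos 2: 'l' vs 'u' !=
  Pos 3: 'u' vs 'r' !=
  Pos 4: 'm' vs 'c' !=
  Pos 5: 'e' vs 'e' =
Hamming distance = 4


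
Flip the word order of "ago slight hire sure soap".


Original: "ago slight hire sure soap"
Words (1..n): ago | slight | hire | sure | soap
Reversed (n..1): soap | sure | hire | slight | ago
Result = "soap sure hire slight ago"


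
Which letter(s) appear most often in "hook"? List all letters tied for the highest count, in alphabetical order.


Word: "hook"
Letter counts:
  'h': 1
  'k': 1
  'o': 2
Maximum count = 2
Most frequent = 'o' (2 times each)


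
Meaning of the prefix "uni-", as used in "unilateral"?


Prefix: uni-
As in: unilateral -> uni- + lateral
Meaning = one


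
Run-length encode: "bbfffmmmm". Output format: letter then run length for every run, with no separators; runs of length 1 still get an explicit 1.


String: "bbfffmmmm"
Scanning for consecutive runs:
  'b' x 2
  'f' x 3
  'm' x 4
RLE = "b2f3m4"


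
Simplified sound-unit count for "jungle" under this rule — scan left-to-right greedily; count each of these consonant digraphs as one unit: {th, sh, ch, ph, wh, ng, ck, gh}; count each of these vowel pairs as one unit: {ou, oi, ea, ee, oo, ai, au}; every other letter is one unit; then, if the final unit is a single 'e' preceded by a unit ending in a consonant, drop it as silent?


Word: "jungle" (6 letters)
Left-to-right scan:
  1. 'j' (letter)
  2. 'u' (letter)
  3. 'ng' (digraph)
  4. 'l' (letter)
  5. 'e' (letter)
Units from scan: 5
Final unit is 'e' after a consonant -> drop as silent (-1)
Sound units = 4 units


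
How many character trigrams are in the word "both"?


Word: "both" (length 4)
Number of 3-grams = length - 3 + 1 = 4 - 3 + 1
= 2


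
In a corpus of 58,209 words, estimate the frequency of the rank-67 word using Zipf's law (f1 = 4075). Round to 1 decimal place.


Zipf's law: f(r) = f(1) / r
f(1) = 4075
f(67) = 4075 / 67
= 60.8 occurrences


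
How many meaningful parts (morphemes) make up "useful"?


Word: "useful"
Morphemes: use | -ful
Each morpheme carries meaning
= 2 morphemes


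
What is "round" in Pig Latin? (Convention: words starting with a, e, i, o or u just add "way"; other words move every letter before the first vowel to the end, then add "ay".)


Word: "round"
Starts with consonant(s) → move to end, add 'ay'
Consonant cluster: "r"
Pig Latin = "oundray"


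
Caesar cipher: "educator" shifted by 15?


Word: "educator"
Shift: 15
Each letter → (letter + shift) mod 26:
  'e' (4) + 15 = 19 → 't'
  'd' (3) + 15 = 18 → 's'
  'u' (20) + 15 = 9 → 'j'
  'c' (2) + 15 = 17 → 'r'
  'a' (0) + 15 = 15 → 'p'
  't' (19) + 15 = 8 → 'i'
  'o' (14) + 15 = 3 → 'd'
  'r' (17) + 15 = 6 → 'g'
Result = "tsjrpidg"


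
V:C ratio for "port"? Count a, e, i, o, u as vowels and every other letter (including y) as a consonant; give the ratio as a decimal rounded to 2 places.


Word: "port"
Vowels (a,e,i,o,u): 1
Consonants: 3
Ratio = 1/3
= 0.33


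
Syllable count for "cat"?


Word: "cat"
Syllable breakdown: cat
Counting: 1 part
= 1 syllable


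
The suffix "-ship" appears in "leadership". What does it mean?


Suffix: -ship
As in: leadership -> leader + -ship
Meaning = state / position


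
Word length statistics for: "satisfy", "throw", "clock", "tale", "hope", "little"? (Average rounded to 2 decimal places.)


Lengths: "satisfy"=7, "throw"=5, "clock"=5, "tale"=4, "hope"=4, "little"=6
Sum = 31, Count = 6
Average = 31/6 = 5.17
= avg=5.17, min=4, max=7


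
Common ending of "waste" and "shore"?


Word 1: "waste"
Word 2: "shore"
Comparing from end:
  Pos -1: 'e' == 'e'
  Pos -2: 't' != 'r' (stop)
LCS = "e" (length 1)


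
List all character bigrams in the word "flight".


Word: "flight" (length 6)
Number of bigrams = 6 - 2 + 1 = 5
  Position 0: "fl"
  Position 1: "li"
  Position 2: "ig"
  Position 3: "gh"
  Position 4: "ht"
Bigrams = "fl", "li", "ig", "gh", "ht"


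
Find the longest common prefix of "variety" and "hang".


Word 1: "variety"
Word 2: "hang"
Comparing from start:
  Pos 0: 'v' != 'h' (stop)
LCP = "" (length 0)


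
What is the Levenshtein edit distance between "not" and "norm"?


Word 1: "not" (length 3)
Word 2: "norm" (length 4)
One optimal edit sequence (insert/delete/substitute each cost 1):
  1. keep 'n'
  2. keep 'o'
  3. insert 'r'  (+1)
  4. substitute 't' -> 'm'  (+1)
Total edit operations: 2
Edit distance = 2


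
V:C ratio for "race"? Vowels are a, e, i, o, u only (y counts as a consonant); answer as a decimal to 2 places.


Word: "race"
Vowels (a,e,i,o,u): 2
Consonants: 2
Ratio = 2/2
= 1.00


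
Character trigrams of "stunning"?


Word: "stunning" (length 8)
Number of trigrams = 8 - 3 + 1 = 6
  Position 0: "stu"
  Position 1: "tun"
  Position 2: "unn"
  Position 3: "nni"
  Position 4: "nin"
  Position 5: "ing"
Trigrams = "stu", "tun", "unn", "nni", "nin", "ing"


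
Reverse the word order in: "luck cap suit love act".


Original: "luck cap suit love act"
Words (1..n): luck | cap | suit | love | act
Reversed (n..1): act | love | suit | cap | luck
Result = "act love suit cap luck"


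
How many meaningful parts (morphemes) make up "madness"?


Word: "madness"
Morphemes: mad / -ness
Each morpheme carries meaning
= 2 morphemes


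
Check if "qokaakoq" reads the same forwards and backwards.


Word: "qokaakoq"
Reversed: "qokaakoq"
Forward == Backward? qokaakoq == qokaakoq
Palindrome = Yes


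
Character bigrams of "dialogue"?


Word: "dialogue" (length 8)
Number of bigrams = 8 - 2 + 1 = 7
  Position 0: "di"
  Position 1: "ia"
  Position 2: "al"
  Position 3: "lo"
  Position 4: "og"
  Position 5: "gu"
  Position 6: "ue"
Bigrams = "di", "ia", "al", "lo", "og", "gu", "ue"


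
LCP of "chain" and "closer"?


Word 1: "chain"
Word 2: "closer"
Comparing from start:
  Pos 0: 'c' == 'c'
  Pos 1: 'h' != 'l' (stop)
LCP = "c" (length 1)


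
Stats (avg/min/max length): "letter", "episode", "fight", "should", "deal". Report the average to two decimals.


Lengths: "letter"=6, "episode"=7, "fight"=5, "should"=6, "deal"=4
Sum = 28, Count = 5
Average = 28/5 = 5.60
= avg=5.60, min=4, max=7


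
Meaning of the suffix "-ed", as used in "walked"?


Suffix: -ed
As in: walked -> walk + -ed
Meaning = past tense


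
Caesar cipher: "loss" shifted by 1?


Word: "loss"
Shift: 1
Each letter → (letter + shift) mod 26:
  'l' (11) + 1 = 12 → 'm'
  'o' (14) + 1 = 15 → 'p'
  's' (18) + 1 = 19 → 't'
  's' (18) + 1 = 19 → 't'
Result = "mptt"


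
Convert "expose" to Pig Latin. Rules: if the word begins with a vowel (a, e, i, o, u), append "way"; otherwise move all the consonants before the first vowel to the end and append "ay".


Word: "expose"
Starts with vowel → add 'way'
Pig Latin = "exposeway"


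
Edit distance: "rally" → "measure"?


Word 1: "rally" (length 5)
Word 2: "measure" (length 7)
One optimal edit sequence (insert/delete/substitute each cost 1):
  1. insert 'm'  (+1)
  2. substitute 'r' -> 'e'  (+1)
  3. keep 'a'
  4. insert 's'  (+1)
  5. substitute 'l' -> 'u'  (+1)
  6. substitute 'l' -> 'r'  (+1)
  7. substitute 'y' -> 'e'  (+1)
Total edit operations: 6
Edit distance = 6


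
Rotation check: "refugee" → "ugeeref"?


Word: "refugee", Candidate: "ugeeref"
Method: check if candidate is substring of word+word
"refugeerefugee" contains "ugeeref"? Yes
Is rotation = Yes


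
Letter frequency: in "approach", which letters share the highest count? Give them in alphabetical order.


Word: "approach"
Letter counts:
  'a': 2
  'c': 1
  'h': 1
  'o': 1
  'p': 2
  'r': 1
Maximum count = 2
Most frequent = 'a', 'p' (2 times each)


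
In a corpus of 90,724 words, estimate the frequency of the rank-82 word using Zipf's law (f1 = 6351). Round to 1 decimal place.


Zipf's law: f(r) = f(1) / r
f(1) = 6351
f(82) = 6351 / 82
= 77.5 occurrences


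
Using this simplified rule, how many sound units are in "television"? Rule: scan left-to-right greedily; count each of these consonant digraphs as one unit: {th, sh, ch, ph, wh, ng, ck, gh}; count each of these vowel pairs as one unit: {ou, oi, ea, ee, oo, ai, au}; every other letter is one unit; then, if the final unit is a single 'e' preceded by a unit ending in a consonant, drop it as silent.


Word: "television" (10 letters)
Left-to-right scan:
  (1) 't' (letter)
  (2) 'e' (letter)
  (3) 'l' (letter)
  (4) 'e' (letter)
  (5) 'v' (letter)
  (6) 'i' (letter)
  (7) 's' (letter)
  (8) 'i' (letter)
  (9) 'o' (letter)
  (10) 'n' (letter)
Units from scan: 10
Sound units = 10 units


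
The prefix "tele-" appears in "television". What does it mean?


Prefix: tele-
Example: television = tele- + vision
Meaning = distant


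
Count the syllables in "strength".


Word: "strength"
Syllable breakdown: strength
Counting: 1 part
= 1 syllable


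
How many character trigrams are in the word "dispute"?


Word: "dispute" (length 7)
Number of 3-grams = length - 3 + 1 = 7 - 3 + 1
= 5


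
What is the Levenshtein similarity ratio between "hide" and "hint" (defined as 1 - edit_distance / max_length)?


Word 1: "hide" (length 4)
Word 2: "hint" (length 4)
One optimal edit sequence:
  1. keep 'h'
  2. keep 'i'
  3. substitute 'd' -> 'n'  (+1)
  4. substitute 'e' -> 't'  (+1)
Edit distance = 2
Max length = max(4, 4) = 4
Similarity = 1 - 2/4
= 0.5000


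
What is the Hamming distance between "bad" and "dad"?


Comparing character by character (same length = 3):
  Pos 0: 'b' vs 'd' !=
  Pos 1: 'a' vs 'a' =
  Pos 2: 'd' vs 'd' =
Hamming distance = 1


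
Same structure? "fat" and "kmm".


Pattern of "fat": [0, 1, 2]
Pattern of "kmm": [0, 1, 1]
Patterns do not match
Same pattern = No


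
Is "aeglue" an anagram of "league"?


Word 1: "league" → sorted: aeeglu
Word 2: "aeglue" → sorted: aeeglu
Same letters? aeeglu == aeeglu
Anagram = Yes


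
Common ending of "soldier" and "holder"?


Word 1: "soldier"
Word 2: "holder"
Comparing from end:
  Pos -1: 'r' == 'r'
  Pos -2: 'e' == 'e'
  Pos -3: 'i' != 'd' (stop)
LCS = "er" (length 2)


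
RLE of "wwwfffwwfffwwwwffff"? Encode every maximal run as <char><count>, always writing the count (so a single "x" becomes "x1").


String: "wwwfffwwfffwwwwffff"
Scanning for consecutive runs:
  'w' x 3
  'f' x 3
  'w' x 2
  'f' x 3
  'w' x 4
  'f' x 4
RLE = "w3f3w2f3w4f4"


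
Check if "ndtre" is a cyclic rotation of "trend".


Word: "trend", Candidate: "ndtre"
Method: check if candidate is substring of word+word
"trendtrend" contains "ndtre"? Yes
Is rotation = Yes


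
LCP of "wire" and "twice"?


Word 1: "wire"
Word 2: "twice"
Comparing from start:
  Pos 0: 'w' != 't' (stop)
LCP = "" (length 0)


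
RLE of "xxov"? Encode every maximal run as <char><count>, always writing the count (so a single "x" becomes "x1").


String: "xxov"
Scanning for consecutive runs:
  'x' x 2
  'o' x 1
  'v' x 1
RLE = "x2o1v1"


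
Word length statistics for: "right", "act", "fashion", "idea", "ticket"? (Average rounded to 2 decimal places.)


Lengths: "right"=5, "act"=3, "fashion"=7, "idea"=4, "ticket"=6
Sum = 25, Count = 5
Average = 25/5 = 5.00
= avg=5.00, min=3, max=7


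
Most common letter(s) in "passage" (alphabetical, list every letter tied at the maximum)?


Word: "passage"
Letter counts:
  'a': 2
  'e': 1
  'g': 1
  'p': 1
  's': 2
Maximum count = 2
Most frequent = 'a', 's' (2 times each)


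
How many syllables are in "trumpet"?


Word: "trumpet"
Syllable breakdown: trum-pet
Counting: 2 parts
= 2 syllables


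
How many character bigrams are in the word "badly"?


Word: "badly" (length 5)
Number of 2-grams = length - 2 + 1 = 5 - 2 + 1
= 4


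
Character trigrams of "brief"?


Word: "brief" (length 5)
Number of trigrams = 5 - 3 + 1 = 3
  Position 0: "bri"
  Position 1: "rie"
  Position 2: "ief"
Trigrams = "bri", "rie", "ief"


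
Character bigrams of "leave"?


Word: "leave" (length 5)
Number of bigrams = 5 - 2 + 1 = 4
  Position 0: "le"
  Position 1: "ea"
  Position 2: "av"
  Position 3: "ve"
Bigrams = "le", "ea", "av", "ve"


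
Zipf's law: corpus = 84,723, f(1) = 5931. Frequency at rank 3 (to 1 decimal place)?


Zipf's law: f(r) = f(1) / r
f(1) = 5931
f(3) = 5931 / 3
= 1977.0 occurrences


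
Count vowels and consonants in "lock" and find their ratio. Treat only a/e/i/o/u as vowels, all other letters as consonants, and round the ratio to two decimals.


Word: "lock"
Vowels (a,e,i,o,u): 1
Consonants: 3
Ratio = 1/3
= 0.33


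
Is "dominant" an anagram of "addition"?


Word 1: "addition" → sorted: addiinot
Word 2: "dominant" → sorted: adimnnot
Same letters? addiinot != adimnnot
Anagram = No


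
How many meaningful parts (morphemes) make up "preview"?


Word: "preview"
Morphemes: pre- / view
Each morpheme carries meaning
= 2 morphemes


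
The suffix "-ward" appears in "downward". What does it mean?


Suffix: -ward
Example: downward = down + -ward
Meaning = in the direction of


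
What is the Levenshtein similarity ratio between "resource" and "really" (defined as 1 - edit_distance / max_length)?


Word 1: "resource" (length 8)
Word 2: "really" (length 6)
One optimal edit sequence:
  1. keep 'r'
  2. keep 'e'
  3. delete 's'  (+1)
  4. delete 'o'  (+1)
  5. substitute 'u' -> 'a'  (+1)
  6. substitute 'r' -> 'l'  (+1)
  7. substitute 'c' -> 'l'  (+1)
  8. substitute 'e' -> 'y'  (+1)
Edit distance = 6
Max length = max(8, 6) = 8
Similarity = 1 - 6/8
= 0.2500


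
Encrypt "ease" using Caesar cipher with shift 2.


Word: "ease"
Shift: 2
Each letter → (letter + shift) mod 26:
  'e' (4) + 2 = 6 → 'g'
  'a' (0) + 2 = 2 → 'c'
  's' (18) + 2 = 20 → 'u'
  'e' (4) + 2 = 6 → 'g'
Result = "gcug"


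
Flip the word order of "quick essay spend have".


Original: "quick essay spend have"
Words (1..n): quick | essay | spend | have
Reversed (n..1): have | spend | essay | quick
Result = "have spend essay quick"


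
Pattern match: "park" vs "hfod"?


Pattern of "park": [0, 1, 2, 3]
Pattern of "hfod": [0, 1, 2, 3]
Patterns match
Same pattern = Yes


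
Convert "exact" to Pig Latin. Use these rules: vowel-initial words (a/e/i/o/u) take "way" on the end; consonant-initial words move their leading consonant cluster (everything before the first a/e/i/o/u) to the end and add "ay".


Word: "exact"
Starts with vowel → add 'way'
Pig Latin = "exactway"


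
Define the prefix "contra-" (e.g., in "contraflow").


Prefix: contra-
Example: contraflow (contra- + flow)
Meaning = against


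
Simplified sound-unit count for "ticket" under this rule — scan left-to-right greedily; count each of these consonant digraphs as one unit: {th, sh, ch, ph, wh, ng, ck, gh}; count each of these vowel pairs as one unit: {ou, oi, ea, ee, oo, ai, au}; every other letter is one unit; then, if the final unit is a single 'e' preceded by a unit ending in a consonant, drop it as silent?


Word: "ticket" (6 letters)
Left-to-right scan:
  (1) 't' (letter)
  (2) 'i' (letter)
  (3) 'ck' (digraph)
  (4) 'e' (letter)
  (5) 't' (letter)
Units from scan: 5
Sound units = 5 units


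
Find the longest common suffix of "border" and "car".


Word 1: "border"
Word 2: "car"
Comparing from end:
  Pos -1: 'r' == 'r'
  Pos -2: 'e' != 'a' (stop)
LCS = "r" (length 1)


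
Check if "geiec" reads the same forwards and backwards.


Word: "geiec"
Reversed: "ceieg"
Forward == Backward? geiec != ceieg
Palindrome = No


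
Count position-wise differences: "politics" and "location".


Comparing character by character (same length = 8):
  Pos 0: 'p' vs 'l' !=
  Pos 1: 'o' vs 'o' =
  Pos 2: 'l' vs 'c' !=
  Pos 3: 'i' vs 'a' !=
  Pos 4: 't' vs 't' =
  Pos 5: 'i' vs 'i' =
  Pos 6: 'c' vs 'o' !=
  Pos 7: 's' vs 'n' !=
Hamming distance = 5


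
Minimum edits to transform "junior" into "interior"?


Word 1: "junior" (length 6)
Word 2: "interior" (length 8)
One optimal edit sequence (insert/delete/substitute each cost 1):
  1. insert 'i'  (+1)
  2. insert 'n'  (+1)
  3. substitute 'j' -> 't'  (+1)
  4. substitute 'u' -> 'e'  (+1)
  5. substitute 'n' -> 'r'  (+1)
  6. keep 'i'
  7. keep 'o'
  8. keep 'r'
Total edit operations: 5
Edit distance = 5


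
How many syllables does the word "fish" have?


Word: "fish"
Syllable breakdown: fish
Counting: 1 part
= 1 syllable


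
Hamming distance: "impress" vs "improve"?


Comparing character by character (same length = 7):
  Pos 0: 'i' vs 'i' =
  Pos 1: 'm' vs 'm' =
  Pos 2: 'p' vs 'p' =
  Pos 3: 'r' vs 'r' =
  Pos 4: 'e' vs 'o' !=
  Pos 5: 's' vs 'v' !=
  Pos 6: 's' vs 'e' !=
Hamming distance = 3


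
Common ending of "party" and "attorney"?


Word 1: "party"
Word 2: "attorney"
Comparing from end:
  Pos -1: 'y' == 'y'
  Pos -2: 't' != 'e' (stop)
LCS = "y" (length 1)


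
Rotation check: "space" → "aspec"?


Word: "space", Candidate: "aspec"
Method: check if candidate is substring of word+word
"spacespace" contains "aspec"? No
Is rotation = No


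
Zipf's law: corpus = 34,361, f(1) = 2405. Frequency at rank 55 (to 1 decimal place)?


Zipf's law: f(r) = f(1) / r
f(1) = 2405
f(55) = 2405 / 55
= 43.7 occurrences


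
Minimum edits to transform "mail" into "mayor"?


Word 1: "mail" (length 4)
Word 2: "mayor" (length 5)
One optimal edit sequence (insert/delete/substitute each cost 1):
  1. keep 'm'
  2. keep 'a'
  3. insert 'y'  (+1)
  4. substitute 'i' -> 'o'  (+1)
  5. substitute 'l' -> 'r'  (+1)
Total edit operations: 3
Edit distance = 3


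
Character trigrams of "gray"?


Word: "gray" (length 4)
Number of trigrams = 4 - 3 + 1 = 2
  Position 0: "gra"
  Position 1: "ray"
Trigrams = "gra", "ray"


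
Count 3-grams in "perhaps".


Word: "perhaps" (length 7)
Number of 3-grams = length - 3 + 1 = 7 - 3 + 1
= 5


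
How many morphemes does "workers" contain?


Word: "workers"
Morphemes: work / -er / -s
Each morpheme carries meaning
= 3 morphemes


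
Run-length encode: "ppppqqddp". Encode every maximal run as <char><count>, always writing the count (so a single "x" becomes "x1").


String: "ppppqqddp"
Scanning for consecutive runs:
  'p' x 4
  'q' x 2
  'd' x 2
  'p' x 1
RLE = "p4q2d2p1"


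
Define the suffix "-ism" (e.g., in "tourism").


Suffix: -ism
Example: tourism (tour + -ism)
Meaning = belief / practice


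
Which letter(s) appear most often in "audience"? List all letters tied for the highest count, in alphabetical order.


Word: "audience"
Letter counts:
  'a': 1
  'c': 1
  'd': 1
  'e': 2
  'i': 1
  'n': 1
  'u': 1
Maximum count = 2
Most frequent = 'e' (2 times each)


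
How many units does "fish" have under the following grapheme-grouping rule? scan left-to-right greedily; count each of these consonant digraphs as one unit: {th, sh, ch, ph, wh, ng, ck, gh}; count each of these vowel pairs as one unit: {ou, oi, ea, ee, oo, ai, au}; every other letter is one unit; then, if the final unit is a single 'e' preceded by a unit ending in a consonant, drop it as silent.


Word: "fish" (4 letters)
Left-to-right scan:
  (1) 'f' (letter)
  (2) 'i' (letter)
  (3) 'sh' (digraph)
Units from scan: 3
Sound units = 3 units


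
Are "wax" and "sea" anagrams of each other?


Word 1: "wax" → sorted: awx
Word 2: "sea" → sorted: aes
Same letters? awx != aes
Anagram = No


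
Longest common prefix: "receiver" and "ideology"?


Word 1: "receiver"
Word 2: "ideology"
Comparing from start:
  Pos 0: 'r' != 'i' (stop)
LCP = "" (length 0)


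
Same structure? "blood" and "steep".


Pattern of "blood": [0, 1, 2, 2, 3]
Pattern of "steep": [0, 1, 2, 2, 3]
Patterns match
Same pattern = Yes


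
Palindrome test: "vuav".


Word: "vuav"
Reversed: "vauv"
Forward == Backward? vuav != vauv
Palindrome = No


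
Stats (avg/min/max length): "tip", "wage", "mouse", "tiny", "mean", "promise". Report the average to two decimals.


Lengths: "tip"=3, "wage"=4, "mouse"=5, "tiny"=4, "mean"=4, "promise"=7
Sum = 27, Count = 6
Average = 27/6 = 4.50
= avg=4.50, min=3, max=7


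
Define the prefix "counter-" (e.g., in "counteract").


Prefix: counter-
As in: counteract -> counter- + act
Meaning = against / opposite


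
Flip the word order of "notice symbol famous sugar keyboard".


Original: "notice symbol famous sugar keyboard"
Words (1..n): notice | symbol | famous | sugar | keyboard
Reversed (n..1): keyboard | sugar | famous | symbol | notice
Result = "keyboard sugar famous symbol notice"


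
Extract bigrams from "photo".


Word: "photo" (length 5)
Number of bigrams = 5 - 2 + 1 = 4
  Position 0: "ph"
  Position 1: "ho"
  Position 2: "ot"
  Position 3: "to"
Bigrams = "ph", "ho", "ot", "to"


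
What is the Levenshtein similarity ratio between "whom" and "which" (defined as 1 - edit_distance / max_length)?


Word 1: "whom" (length 4)
Word 2: "which" (length 5)
One optimal edit sequence:
  1. keep 'w'
  2. keep 'h'
  3. insert 'i'  (+1)
  4. substitute 'o' -> 'c'  (+1)
  5. substitute 'm' -> 'h'  (+1)
Edit distance = 3
Max length = max(4, 5) = 5
Similarity = 1 - 3/5
= 0.4000


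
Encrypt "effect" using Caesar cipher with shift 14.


Word: "effect"
Shift: 14
Each letter → (letter + shift) mod 26:
  'e' (4) + 14 = 18 → 's'
  'f' (5) + 14 = 19 → 't'
  'f' (5) + 14 = 19 → 't'
  'e' (4) + 14 = 18 → 's'
  'c' (2) + 14 = 16 → 'q'
  't' (19) + 14 = 7 → 'h'
Result = "sttsqh"


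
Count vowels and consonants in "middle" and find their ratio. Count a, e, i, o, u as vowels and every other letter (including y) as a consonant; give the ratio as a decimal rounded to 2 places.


Word: "middle"
Vowels (a,e,i,o,u): 2
Consonants: 4
Ratio = 2/4
= 0.50


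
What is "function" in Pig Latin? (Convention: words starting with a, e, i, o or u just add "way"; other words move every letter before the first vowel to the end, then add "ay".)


Word: "function"
Starts with consonant(s) → move to end, add 'ay'
Consonant cluster: "f"
Pig Latin = "unctionfay"


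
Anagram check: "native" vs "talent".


Word 1: "native" → sorted: aeintv
Word 2: "talent" → sorted: aelntt
Same letters? aeintv != aelntt
Anagram = No
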